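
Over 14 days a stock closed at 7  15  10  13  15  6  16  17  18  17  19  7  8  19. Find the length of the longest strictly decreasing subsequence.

3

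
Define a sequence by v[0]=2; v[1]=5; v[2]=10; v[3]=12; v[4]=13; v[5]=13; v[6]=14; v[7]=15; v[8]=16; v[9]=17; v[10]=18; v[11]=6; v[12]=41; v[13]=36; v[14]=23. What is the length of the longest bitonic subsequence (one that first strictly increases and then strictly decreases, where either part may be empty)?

inc[i] = longest strictly increasing subsequence ending at i; dec[i] = longest strictly decreasing subsequence starting at i:
i:      0  1  2  3  4  5  6  7  8  9 10 11 12 13 14
v[i]:   2  5 10 12 13 13 14 15 16 17 18  6 41 36 23
inc:    1  2  3  4  5  5  6  7  8  9 10  3 11 11 11
dec:    1  1  2  2  2  2  2  2  2  2  2  1  3  2  1
Best peak at i=12 (value 41): inc=11, dec=3, length 11+3−1 = 13.

13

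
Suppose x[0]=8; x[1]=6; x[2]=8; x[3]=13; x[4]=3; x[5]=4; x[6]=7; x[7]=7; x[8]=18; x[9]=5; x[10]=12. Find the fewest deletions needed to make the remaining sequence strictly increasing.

7

Fewest deletions = n − (longest strictly increasing subsequence).
i:      0  1  2  3  4  5  6  7  8  9 10
x[i]:   8  6  8 13  3  4  7  7 18  5 12
dp:     1  1  2  3  1  2  3  3  4  3  4
max dp = 4, so deletions = 11 − 4 = 7.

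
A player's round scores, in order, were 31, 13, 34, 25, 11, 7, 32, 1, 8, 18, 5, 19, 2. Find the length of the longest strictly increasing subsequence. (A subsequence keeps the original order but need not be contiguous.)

4

Let dp[i] be the length of the longest such subsequence ending at index i:
i:      1  2  3  4  5  6  7  8  9 10 11 12 13
a[i]:  31 13 34 25 11  7 32  1  8 18  5 19  2
dp:     1  1  2  2  1  1  3  1  2  3  2  4  2
Maximum dp value is 4.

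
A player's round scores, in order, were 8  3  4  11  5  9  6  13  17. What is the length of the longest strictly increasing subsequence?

6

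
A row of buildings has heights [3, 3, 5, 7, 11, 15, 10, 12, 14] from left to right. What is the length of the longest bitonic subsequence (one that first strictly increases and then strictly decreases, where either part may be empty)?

inc[i] = longest strictly increasing subsequence ending at i; dec[i] = longest strictly decreasing subsequence starting at i:
i:      1  2  3  4  5  6  7  8  9
a[i]:   3  3  5  7 11 15 10 12 14
inc:    1  1  2  3  4  5  4  5  6
dec:    1  1  1  1  2  2  1  1  1
Best peak at i=6 (value 15): inc=5, dec=2, length 5+2−1 = 6.

6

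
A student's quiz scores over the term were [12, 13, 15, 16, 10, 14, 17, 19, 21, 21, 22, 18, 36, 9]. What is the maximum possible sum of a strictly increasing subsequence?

Let S[i] be the best sum of a strictly increasing subsequence ending at i:
i:       1   2   3   4   5   6   7   8   9  10  11  12  13  14
a[i]:   12  13  15  16  10  14  17  19  21  21  22  18  36   9
S:      12  25  40  56  10  39  73  92 113 113 135  91 171   9
Maximum is 171 (e.g. 12 + 13 + 15 + 16 + 17 + 19 + 21 + 22 + 36).

171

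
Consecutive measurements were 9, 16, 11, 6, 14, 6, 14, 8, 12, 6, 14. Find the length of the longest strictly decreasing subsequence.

4

Negate each value so 'decreasing' becomes 'increasing', then run patience tails on the negated sequence:
-9 → extends → [-9]
-16 → replaces -9 → [-16]
-11 → extends → [-16, -11]
-6 → extends → [-16, -11, -6]
-14 → replaces -11 → [-16, -14, -6]
-6 → already a tail → [-16, -14, -6]
-14 → already a tail → [-16, -14, -6]
-8 → replaces -6 → [-16, -14, -8]
-12 → replaces -8 → [-16, -14, -12]
-6 → extends → [-16, -14, -12, -6]
-14 → already a tail → [-16, -14, -12, -6]
Four tails, so the longest strictly decreasing subsequence of the original has length 4.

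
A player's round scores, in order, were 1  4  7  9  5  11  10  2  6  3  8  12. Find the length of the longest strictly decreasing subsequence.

4

Let dp[i] be the longest strictly decreasing subsequence ending at i:
i:      1  2  3  4  5  6  7  8  9 10 11 12
a[i]:   1  4  7  9  5 11 10  2  6  3  8 12
dp:     1  1  1  1  2  1  2  3  3  4  3  1
Maximum is 4.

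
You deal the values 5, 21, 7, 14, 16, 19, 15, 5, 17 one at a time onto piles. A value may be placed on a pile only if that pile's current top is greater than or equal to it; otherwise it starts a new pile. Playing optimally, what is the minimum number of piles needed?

5

Place each on the leftmost legal pile:
5 → new pile 1 (tops now [5])
21 → new pile 2 (tops now [5, 21])
7 → pile 2 (tops now [5, 7])
14 → new pile 3 (tops now [5, 7, 14])
16 → new pile 4 (tops now [5, 7, 14, 16])
19 → new pile 5 (tops now [5, 7, 14, 16, 19])
15 → pile 4 (tops now [5, 7, 14, 15, 19])
5 → pile 1 (tops now [5, 7, 14, 15, 19])
17 → pile 5 (tops now [5, 7, 14, 15, 17])
Five piles.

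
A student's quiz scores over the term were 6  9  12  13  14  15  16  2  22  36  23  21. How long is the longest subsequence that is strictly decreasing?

Negate each value so 'decreasing' becomes 'increasing', then run patience tails on the negated sequence:
-6 → extends → [-6]
-9 → replaces -6 → [-9]
-12 → replaces -9 → [-12]
-13 → replaces -12 → [-13]
-14 → replaces -13 → [-14]
-15 → replaces -14 → [-15]
-16 → replaces -15 → [-16]
-2 → extends → [-16, -2]
-22 → replaces -16 → [-22, -2]
-36 → replaces -22 → [-36, -2]
-23 → replaces -2 → [-36, -23]
-21 → extends → [-36, -23, -21]
Three tails, so the longest strictly decreasing subsequence of the original has length 3.

3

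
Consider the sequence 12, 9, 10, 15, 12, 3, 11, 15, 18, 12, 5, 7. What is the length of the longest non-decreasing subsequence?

5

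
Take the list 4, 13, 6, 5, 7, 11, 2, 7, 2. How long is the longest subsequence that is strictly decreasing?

Negate each value so 'decreasing' becomes 'increasing', then run patience tails on the negated sequence:
-4 → extends → [-4]
-13 → replaces -4 → [-13]
-6 → extends → [-13, -6]
-5 → extends → [-13, -6, -5]
-7 → replaces -6 → [-13, -7, -5]
-11 → replaces -7 → [-13, -11, -5]
-2 → extends → [-13, -11, -5, -2]
-7 → replaces -5 → [-13, -11, -7, -2]
-2 → already a tail → [-13, -11, -7, -2]
Four tails, so the longest strictly decreasing subsequence of the original has length 4.

4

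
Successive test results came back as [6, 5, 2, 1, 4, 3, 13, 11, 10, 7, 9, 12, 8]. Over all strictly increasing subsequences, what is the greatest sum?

34

Let S[i] be the best sum of a strictly increasing subsequence ending at i:
i:      1  2  3  4  5  6  7  8  9 10 11 12 13
a[i]:   6  5  2  1  4  3 13 11 10  7  9 12  8
S:      6  5  2  1  6  5 19 17 16 13 22 34 21
Maximum is 34 (e.g. 2 + 4 + 7 + 9 + 12).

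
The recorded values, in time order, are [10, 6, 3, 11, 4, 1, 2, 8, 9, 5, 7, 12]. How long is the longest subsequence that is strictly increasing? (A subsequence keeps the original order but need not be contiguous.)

5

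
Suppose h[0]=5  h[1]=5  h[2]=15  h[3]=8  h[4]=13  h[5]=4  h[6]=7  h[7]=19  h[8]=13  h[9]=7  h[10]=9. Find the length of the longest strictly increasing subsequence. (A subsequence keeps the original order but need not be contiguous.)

4

Track the smallest tail for each achievable length (strict):
5 → extends → [5]
5 → already a tail → [5]
15 → extends → [5, 15]
8 → replaces 15 → [5, 8]
13 → extends → [5, 8, 13]
4 → replaces 5 → [4, 8, 13]
7 → replaces 8 → [4, 7, 13]
19 → extends → [4, 7, 13, 19]
13 → already a tail → [4, 7, 13, 19]
7 → already a tail → [4, 7, 13, 19]
9 → replaces 13 → [4, 7, 9, 19]
Four tails, so the longest strictly increasing subsequence has length 4 (e.g. 5, 8, 13, 19).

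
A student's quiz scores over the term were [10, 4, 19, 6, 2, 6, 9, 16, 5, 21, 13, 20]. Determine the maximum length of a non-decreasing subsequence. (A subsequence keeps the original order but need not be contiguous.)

Track the smallest tail for each achievable length (allowing ties):
10 → extends → [10]
4 → replaces 10 → [4]
19 → extends → [4, 19]
6 → replaces 19 → [4, 6]
2 → replaces 4 → [2, 6]
6 → extends → [2, 6, 6]
9 → extends → [2, 6, 6, 9]
16 → extends → [2, 6, 6, 9, 16]
5 → replaces 6 → [2, 5, 6, 9, 16]
21 → extends → [2, 5, 6, 9, 16, 21]
13 → replaces 16 → [2, 5, 6, 9, 13, 21]
20 → replaces 21 → [2, 5, 6, 9, 13, 20]
Six tails, so the longest non-decreasing subsequence has length 6 (e.g. 4, 6, 6, 9, 16, 21).

6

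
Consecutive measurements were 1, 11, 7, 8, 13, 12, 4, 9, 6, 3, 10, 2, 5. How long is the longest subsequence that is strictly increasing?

5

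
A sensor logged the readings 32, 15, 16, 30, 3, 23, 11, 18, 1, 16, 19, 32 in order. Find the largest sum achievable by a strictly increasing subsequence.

Let S[i] be the best sum of a strictly increasing subsequence ending at i:
i:       1   2   3   4   5   6   7   8   9  10  11  12
a[i]:   32  15  16  30   3  23  11  18   1  16  19  32
S:      32  15  31  61   3  54  14  49   1  31  68 100
Maximum is 100 (e.g. 15 + 16 + 18 + 19 + 32).

100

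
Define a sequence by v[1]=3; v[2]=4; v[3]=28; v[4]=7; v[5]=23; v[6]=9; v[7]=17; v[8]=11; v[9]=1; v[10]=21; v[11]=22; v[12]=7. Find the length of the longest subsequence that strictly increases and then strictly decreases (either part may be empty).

inc[i] = longest strictly increasing subsequence ending at i; dec[i] = longest strictly decreasing subsequence starting at i:
i:      1  2  3  4  5  6  7  8  9 10 11 12
v[i]:   3  4 28  7 23  9 17 11  1 21 22  7
inc:    1  2  3  3  4  4  5  5  1  6  7  3
dec:    2  2  5  2  4  2  3  2  1  2  2  1
Best peak at i=11 (value 22): inc=7, dec=2, length 7+2−1 = 8.

8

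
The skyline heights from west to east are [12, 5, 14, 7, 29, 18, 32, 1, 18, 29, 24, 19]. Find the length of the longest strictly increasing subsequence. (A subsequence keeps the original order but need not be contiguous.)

Track the smallest tail for each achievable length (strict):
12 → extends → [12]
5 → replaces 12 → [5]
14 → extends → [5, 14]
7 → replaces 14 → [5, 7]
29 → extends → [5, 7, 29]
18 → replaces 29 → [5, 7, 18]
32 → extends → [5, 7, 18, 32]
1 → replaces 5 → [1, 7, 18, 32]
18 → already a tail → [1, 7, 18, 32]
29 → replaces 32 → [1, 7, 18, 29]
24 → replaces 29 → [1, 7, 18, 24]
19 → replaces 24 → [1, 7, 18, 19]
Four tails, so the longest strictly increasing subsequence has length 4 (e.g. 12, 14, 29, 32).

4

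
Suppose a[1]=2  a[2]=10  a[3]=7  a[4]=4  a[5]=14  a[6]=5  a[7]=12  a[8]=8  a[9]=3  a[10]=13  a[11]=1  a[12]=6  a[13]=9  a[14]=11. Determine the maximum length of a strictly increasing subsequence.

Let dp[i] be the length of the longest such subsequence ending at index i:
i:      1  2  3  4  5  6  7  8  9 10 11 12 13 14
a[i]:   2 10  7  4 14  5 12  8  3 13  1  6  9 11
dp:     1  2  2  2  3  3  4  4  2  5  1  4  5  6
Maximum dp value is 6.

6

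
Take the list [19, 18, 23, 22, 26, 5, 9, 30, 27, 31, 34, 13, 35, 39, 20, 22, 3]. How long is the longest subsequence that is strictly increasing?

8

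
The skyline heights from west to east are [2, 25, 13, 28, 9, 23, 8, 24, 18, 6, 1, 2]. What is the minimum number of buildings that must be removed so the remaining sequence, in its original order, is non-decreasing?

Fewest deletions = n − (longest non-decreasing subsequence).
Patience tails:
2 → extends → [2]
25 → extends → [2, 25]
13 → replaces 25 → [2, 13]
28 → extends → [2, 13, 28]
9 → replaces 13 → [2, 9, 28]
23 → replaces 28 → [2, 9, 23]
8 → replaces 9 → [2, 8, 23]
24 → extends → [2, 8, 23, 24]
18 → replaces 23 → [2, 8, 18, 24]
6 → replaces 8 → [2, 6, 18, 24]
1 → replaces 2 → [1, 6, 18, 24]
2 → replaces 6 → [1, 2, 18, 24]
Longest non-decreasing subsequence has length 4, so deletions = 12 − 4 = 8.

8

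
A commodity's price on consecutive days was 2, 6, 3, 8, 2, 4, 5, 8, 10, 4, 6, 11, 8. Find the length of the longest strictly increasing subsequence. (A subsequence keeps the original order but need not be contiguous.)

Track the smallest tail for each achievable length (strict):
2 → extends → [2]
6 → extends → [2, 6]
3 → replaces 6 → [2, 3]
8 → extends → [2, 3, 8]
2 → already a tail → [2, 3, 8]
4 → replaces 8 → [2, 3, 4]
5 → extends → [2, 3, 4, 5]
8 → extends → [2, 3, 4, 5, 8]
10 → extends → [2, 3, 4, 5, 8, 10]
4 → already a tail → [2, 3, 4, 5, 8, 10]
6 → replaces 8 → [2, 3, 4, 5, 6, 10]
11 → extends → [2, 3, 4, 5, 6, 10, 11]
8 → replaces 10 → [2, 3, 4, 5, 6, 8, 11]
Seven tails, so the longest strictly increasing subsequence has length 7 (e.g. 2, 3, 4, 5, 8, 10, 11).

7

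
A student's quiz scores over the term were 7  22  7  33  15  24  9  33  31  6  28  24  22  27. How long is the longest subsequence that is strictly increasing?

4

Let dp[i] be the length of the longest such subsequence ending at index i:
i:      1  2  3  4  5  6  7  8  9 10 11 12 13 14
a[i]:   7 22  7 33 15 24  9 33 31  6 28 24 22 27
dp:     1  2  1  3  2  3  2  4  4  1  4  3  3  4
Maximum dp value is 4.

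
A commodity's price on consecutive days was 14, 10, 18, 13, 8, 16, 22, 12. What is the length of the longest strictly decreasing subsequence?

Negate each value so 'decreasing' becomes 'increasing', then run patience tails on the negated sequence:
-14 → extends → [-14]
-10 → extends → [-14, -10]
-18 → replaces -14 → [-18, -10]
-13 → replaces -10 → [-18, -13]
-8 → extends → [-18, -13, -8]
-16 → replaces -13 → [-18, -16, -8]
-22 → replaces -18 → [-22, -16, -8]
-12 → replaces -8 → [-22, -16, -12]
Three tails, so the longest strictly decreasing subsequence of the original has length 3.

3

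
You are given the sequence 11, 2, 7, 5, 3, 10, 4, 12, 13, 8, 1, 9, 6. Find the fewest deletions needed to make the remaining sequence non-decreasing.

Fewest deletions = n − (longest non-decreasing subsequence).
i:      1  2  3  4  5  6  7  8  9 10 11 12 13
a[i]:  11  2  7  5  3 10  4 12 13  8  1  9  6
dp:     1  1  2  2  2  3  3  4  5  4  1  5  4
max dp = 5, so deletions = 13 − 5 = 8.

8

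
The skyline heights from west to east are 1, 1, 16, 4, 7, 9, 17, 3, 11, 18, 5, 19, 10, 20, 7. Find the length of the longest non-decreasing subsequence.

9

Track the smallest tail for each achievable length (allowing ties):
1 → extends → [1]
1 → extends → [1, 1]
16 → extends → [1, 1, 16]
4 → replaces 16 → [1, 1, 4]
7 → extends → [1, 1, 4, 7]
9 → extends → [1, 1, 4, 7, 9]
17 → extends → [1, 1, 4, 7, 9, 17]
3 → replaces 4 → [1, 1, 3, 7, 9, 17]
11 → replaces 17 → [1, 1, 3, 7, 9, 11]
18 → extends → [1, 1, 3, 7, 9, 11, 18]
5 → replaces 7 → [1, 1, 3, 5, 9, 11, 18]
19 → extends → [1, 1, 3, 5, 9, 11, 18, 19]
10 → replaces 11 → [1, 1, 3, 5, 9, 10, 18, 19]
20 → extends → [1, 1, 3, 5, 9, 10, 18, 19, 20]
7 → replaces 9 → [1, 1, 3, 5, 7, 10, 18, 19, 20]
Nine tails, so the longest non-decreasing subsequence has length 9 (e.g. 1, 1, 4, 7, 9, 17, 18, 19, 20).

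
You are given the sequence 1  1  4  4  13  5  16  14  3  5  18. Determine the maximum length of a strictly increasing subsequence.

5

Track the smallest tail for each achievable length (strict):
1 → extends → [1]
1 → already a tail → [1]
4 → extends → [1, 4]
4 → already a tail → [1, 4]
13 → extends → [1, 4, 13]
5 → replaces 13 → [1, 4, 5]
16 → extends → [1, 4, 5, 16]
14 → replaces 16 → [1, 4, 5, 14]
3 → replaces 4 → [1, 3, 5, 14]
5 → already a tail → [1, 3, 5, 14]
18 → extends → [1, 3, 5, 14, 18]
Five tails, so the longest strictly increasing subsequence has length 5 (e.g. 1, 4, 13, 16, 18).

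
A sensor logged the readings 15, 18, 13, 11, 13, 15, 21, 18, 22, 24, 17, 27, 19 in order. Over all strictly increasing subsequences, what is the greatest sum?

Let S[i] be the best sum of a strictly increasing subsequence ending at i:
i:       1   2   3   4   5   6   7   8   9  10  11  12  13
a[i]:   15  18  13  11  13  15  21  18  22  24  17  27  19
S:      15  33  13  11  24  39  60  57  82 106  56 133  76
Maximum is 133 (e.g. 11 + 13 + 15 + 21 + 22 + 24 + 27).

133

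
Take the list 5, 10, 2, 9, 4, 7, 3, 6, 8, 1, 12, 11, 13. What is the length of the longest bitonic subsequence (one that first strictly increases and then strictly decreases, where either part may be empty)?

inc[i] = longest strictly increasing subsequence ending at i; dec[i] = longest strictly decreasing subsequence starting at i:
i:      1  2  3  4  5  6  7  8  9 10 11 12 13
a[i]:   5 10  2  9  4  7  3  6  8  1 12 11 13
inc:    1  2  1  2  2  3  2  3  4  1  5  5  6
dec:    4  5  2  4  3  3  2  2  2  1  2  1  1
Best peak at i=2 (value 10): inc=2, dec=5, length 2+5−1 = 6.

6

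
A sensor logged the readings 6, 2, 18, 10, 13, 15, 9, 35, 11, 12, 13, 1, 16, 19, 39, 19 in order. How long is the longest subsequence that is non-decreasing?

8

Track the smallest tail for each achievable length (allowing ties):
6 → extends → [6]
2 → replaces 6 → [2]
18 → extends → [2, 18]
10 → replaces 18 → [2, 10]
13 → extends → [2, 10, 13]
15 → extends → [2, 10, 13, 15]
9 → replaces 10 → [2, 9, 13, 15]
35 → extends → [2, 9, 13, 15, 35]
11 → replaces 13 → [2, 9, 11, 15, 35]
12 → replaces 15 → [2, 9, 11, 12, 35]
13 → replaces 35 → [2, 9, 11, 12, 13]
1 → replaces 2 → [1, 9, 11, 12, 13]
16 → extends → [1, 9, 11, 12, 13, 16]
19 → extends → [1, 9, 11, 12, 13, 16, 19]
39 → extends → [1, 9, 11, 12, 13, 16, 19, 39]
19 → replaces 39 → [1, 9, 11, 12, 13, 16, 19, 19]
Eight tails, so the longest non-decreasing subsequence has length 8 (e.g. 6, 10, 11, 12, 13, 16, 19, 39).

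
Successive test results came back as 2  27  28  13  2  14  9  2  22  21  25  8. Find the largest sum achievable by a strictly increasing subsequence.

76

Let S[i] be the best sum of a strictly increasing subsequence ending at i:
i:      1  2  3  4  5  6  7  8  9 10 11 12
a[i]:   2 27 28 13  2 14  9  2 22 21 25  8
S:      2 29 57 15  2 29 11  2 51 50 76 10
Maximum is 76 (e.g. 2 + 13 + 14 + 22 + 25).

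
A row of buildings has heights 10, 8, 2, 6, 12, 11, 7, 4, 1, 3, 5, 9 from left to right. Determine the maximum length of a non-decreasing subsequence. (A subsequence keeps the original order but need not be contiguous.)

Let dp[i] be the length of the longest such subsequence ending at index i:
i:      1  2  3  4  5  6  7  8  9 10 11 12
a[i]:  10  8  2  6 12 11  7  4  1  3  5  9
dp:     1  1  1  2  3  3  3  2  1  2  3  4
Maximum dp value is 4.

4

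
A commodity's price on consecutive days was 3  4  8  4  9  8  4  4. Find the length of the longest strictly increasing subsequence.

Track the smallest tail for each achievable length (strict):
3 → extends → [3]
4 → extends → [3, 4]
8 → extends → [3, 4, 8]
4 → already a tail → [3, 4, 8]
9 → extends → [3, 4, 8, 9]
8 → already a tail → [3, 4, 8, 9]
4 → already a tail → [3, 4, 8, 9]
4 → already a tail → [3, 4, 8, 9]
Four tails, so the longest strictly increasing subsequence has length 4 (e.g. 3, 4, 8, 9).

4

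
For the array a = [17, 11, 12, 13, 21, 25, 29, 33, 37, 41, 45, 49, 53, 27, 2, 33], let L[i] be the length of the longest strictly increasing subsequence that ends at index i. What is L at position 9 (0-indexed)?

dp[i] = 1 + max{dp[j] : j<i, a[j]<a[i]} (or 1 if no such j):
i:      0  1  2  3  4  5  6  7  8  9 10 11 12 13 14 15
a[i]:  17 11 12 13 21 25 29 33 37 41 45 49 53 27  2 33
dp:     1  1  2  3  4  5  6  7  8  9 10 11 12  6  1  7
At index 9 the value is 9.

9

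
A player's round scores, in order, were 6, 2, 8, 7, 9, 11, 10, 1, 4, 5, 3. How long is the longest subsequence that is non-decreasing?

Let dp[i] be the length of the longest such subsequence ending at index i:
i:      1  2  3  4  5  6  7  8  9 10 11
a[i]:   6  2  8  7  9 11 10  1  4  5  3
dp:     1  1  2  2  3  4  4  1  2  3  2
Maximum dp value is 4.

4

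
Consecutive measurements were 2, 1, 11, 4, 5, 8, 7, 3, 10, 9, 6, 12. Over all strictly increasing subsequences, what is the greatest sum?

Let S[i] be the best sum of a strictly increasing subsequence ending at i:
i:      1  2  3  4  5  6  7  8  9 10 11 12
a[i]:   2  1 11  4  5  8  7  3 10  9  6 12
S:      2  1 13  6 11 19 18  5 29 28 17 41
Maximum is 41 (e.g. 2 + 4 + 5 + 8 + 10 + 12).

41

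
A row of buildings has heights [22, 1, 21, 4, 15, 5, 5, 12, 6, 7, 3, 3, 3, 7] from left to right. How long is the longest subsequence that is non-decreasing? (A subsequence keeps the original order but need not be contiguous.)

7

Track the smallest tail for each achievable length (allowing ties):
22 → extends → [22]
1 → replaces 22 → [1]
21 → extends → [1, 21]
4 → replaces 21 → [1, 4]
15 → extends → [1, 4, 15]
5 → replaces 15 → [1, 4, 5]
5 → extends → [1, 4, 5, 5]
12 → extends → [1, 4, 5, 5, 12]
6 → replaces 12 → [1, 4, 5, 5, 6]
7 → extends → [1, 4, 5, 5, 6, 7]
3 → replaces 4 → [1, 3, 5, 5, 6, 7]
3 → replaces 5 → [1, 3, 3, 5, 6, 7]
3 → replaces 5 → [1, 3, 3, 3, 6, 7]
7 → extends → [1, 3, 3, 3, 6, 7, 7]
Seven tails, so the longest non-decreasing subsequence has length 7 (e.g. 1, 4, 5, 5, 6, 7, 7).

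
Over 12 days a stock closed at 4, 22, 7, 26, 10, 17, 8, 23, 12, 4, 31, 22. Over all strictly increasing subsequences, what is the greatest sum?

Let S[i] be the best sum of a strictly increasing subsequence ending at i:
i:      1  2  3  4  5  6  7  8  9 10 11 12
a[i]:   4 22  7 26 10 17  8 23 12  4 31 22
S:      4 26 11 52 21 38 19 61 33  4 92 60
Maximum is 92 (e.g. 4 + 7 + 10 + 17 + 23 + 31).

92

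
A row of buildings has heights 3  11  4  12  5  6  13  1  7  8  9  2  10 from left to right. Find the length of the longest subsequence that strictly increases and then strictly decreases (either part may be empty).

8

inc[i] = longest strictly increasing subsequence ending at i; dec[i] = longest strictly decreasing subsequence starting at i:
i:      1  2  3  4  5  6  7  8  9 10 11 12 13
a[i]:   3 11  4 12  5  6 13  1  7  8  9  2 10
inc:    1  2  2  3  3  4  5  1  5  6  7  2  8
dec:    2  3  2  3  2  2  3  1  2  2  2  1  1
Best peak at i=11 (value 9): inc=7, dec=2, length 7+2−1 = 8.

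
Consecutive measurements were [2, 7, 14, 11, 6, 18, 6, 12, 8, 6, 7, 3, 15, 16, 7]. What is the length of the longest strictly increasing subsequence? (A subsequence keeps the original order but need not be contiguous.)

6

Let dp[i] be the length of the longest such subsequence ending at index i:
i:      1  2  3  4  5  6  7  8  9 10 11 12 13 14 15
a[i]:   2  7 14 11  6 18  6 12  8  6  7  3 15 16  7
dp:     1  2  3  3  2  4  2  4  3  2  3  2  5  6  3
Maximum dp value is 6.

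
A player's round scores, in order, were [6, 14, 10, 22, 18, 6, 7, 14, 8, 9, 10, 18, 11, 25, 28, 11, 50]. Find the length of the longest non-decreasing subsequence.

Let dp[i] be the length of the longest such subsequence ending at index i:
i:      1  2  3  4  5  6  7  8  9 10 11 12 13 14 15 16 17
a[i]:   6 14 10 22 18  6  7 14  8  9 10 18 11 25 28 11 50
dp:     1  2  2  3  3  2  3  4  4  5  6  7  7  8  9  8 10
Maximum dp value is 10.

10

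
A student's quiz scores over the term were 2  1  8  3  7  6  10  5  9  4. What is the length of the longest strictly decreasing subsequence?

5

Negate each value so 'decreasing' becomes 'increasing', then run patience tails on the negated sequence:
-2 → extends → [-2]
-1 → extends → [-2, -1]
-8 → replaces -2 → [-8, -1]
-3 → replaces -1 → [-8, -3]
-7 → replaces -3 → [-8, -7]
-6 → extends → [-8, -7, -6]
-10 → replaces -8 → [-10, -7, -6]
-5 → extends → [-10, -7, -6, -5]
-9 → replaces -7 → [-10, -9, -6, -5]
-4 → extends → [-10, -9, -6, -5, -4]
Five tails, so the longest strictly decreasing subsequence of the original has length 5.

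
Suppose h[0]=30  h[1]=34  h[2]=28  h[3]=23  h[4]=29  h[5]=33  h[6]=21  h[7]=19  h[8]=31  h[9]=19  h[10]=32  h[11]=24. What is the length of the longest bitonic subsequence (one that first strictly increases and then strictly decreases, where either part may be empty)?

inc[i] = longest strictly increasing subsequence ending at i; dec[i] = longest strictly decreasing subsequence starting at i:
i:      0  1  2  3  4  5  6  7  8  9 10 11
h[i]:  30 34 28 23 29 33 21 19 31 19 32 24
inc:    1  2  1  1  2  3  1  1  3  1  4  2
dec:    5  5  4  3  3  3  2  1  2  1  2  1
Best peak at i=1 (value 34): inc=2, dec=5, length 2+5−1 = 6.

6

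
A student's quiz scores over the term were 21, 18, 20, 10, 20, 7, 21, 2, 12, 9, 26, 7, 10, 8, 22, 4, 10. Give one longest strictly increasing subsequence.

18, 20, 21, 26

Patience tails give the LIS length; then backtrack through the dp parents:
21 → extends → [21]
18 → replaces 21 → [18]
20 → extends → [18, 20]
10 → replaces 18 → [10, 20]
20 → already a tail → [10, 20]
7 → replaces 10 → [7, 20]
21 → extends → [7, 20, 21]
2 → replaces 7 → [2, 20, 21]
12 → replaces 20 → [2, 12, 21]
9 → replaces 12 → [2, 9, 21]
26 → extends → [2, 9, 21, 26]
7 → replaces 9 → [2, 7, 21, 26]
10 → replaces 21 → [2, 7, 10, 26]
8 → replaces 10 → [2, 7, 8, 26]
22 → replaces 26 → [2, 7, 8, 22]
4 → replaces 7 → [2, 4, 8, 22]
10 → replaces 22 → [2, 4, 8, 10]
Length 4; one witness is 18, 20, 21, 26.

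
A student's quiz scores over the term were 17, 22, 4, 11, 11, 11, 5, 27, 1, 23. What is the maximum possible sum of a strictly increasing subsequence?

Let S[i] be the best sum of a strictly increasing subsequence ending at i:
i:      1  2  3  4  5  6  7  8  9 10
a[i]:  17 22  4 11 11 11  5 27  1 23
S:     17 39  4 15 15 15  9 66  1 62
Maximum is 66 (e.g. 17 + 22 + 27).

66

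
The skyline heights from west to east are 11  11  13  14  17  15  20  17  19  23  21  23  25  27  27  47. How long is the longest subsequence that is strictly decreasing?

Negate each value so 'decreasing' becomes 'increasing', then run patience tails on the negated sequence:
-11 → extends → [-11]
-11 → already a tail → [-11]
-13 → replaces -11 → [-13]
-14 → replaces -13 → [-14]
-17 → replaces -14 → [-17]
-15 → extends → [-17, -15]
-20 → replaces -17 → [-20, -15]
-17 → replaces -15 → [-20, -17]
-19 → replaces -17 → [-20, -19]
-23 → replaces -20 → [-23, -19]
-21 → replaces -19 → [-23, -21]
-23 → already a tail → [-23, -21]
-25 → replaces -23 → [-25, -21]
-27 → replaces -25 → [-27, -21]
-27 → already a tail → [-27, -21]
-47 → replaces -27 → [-47, -21]
Two tails, so the longest strictly decreasing subsequence of the original has length 2.

2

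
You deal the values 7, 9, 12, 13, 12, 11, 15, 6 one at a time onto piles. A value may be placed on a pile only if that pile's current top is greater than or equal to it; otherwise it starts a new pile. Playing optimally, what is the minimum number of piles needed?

5

Place each on the leftmost legal pile:
7 → new pile 1 (tops now [7])
9 → new pile 2 (tops now [7, 9])
12 → new pile 3 (tops now [7, 9, 12])
13 → new pile 4 (tops now [7, 9, 12, 13])
12 → pile 3 (tops now [7, 9, 12, 13])
11 → pile 3 (tops now [7, 9, 11, 13])
15 → new pile 5 (tops now [7, 9, 11, 13, 15])
6 → pile 1 (tops now [6, 9, 11, 13, 15])
Five piles.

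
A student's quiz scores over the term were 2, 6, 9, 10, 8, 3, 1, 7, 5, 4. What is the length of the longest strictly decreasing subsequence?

5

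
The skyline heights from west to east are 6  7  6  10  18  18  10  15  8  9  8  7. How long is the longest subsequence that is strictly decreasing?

Negate each value so 'decreasing' becomes 'increasing', then run patience tails on the negated sequence:
-6 → extends → [-6]
-7 → replaces -6 → [-7]
-6 → extends → [-7, -6]
-10 → replaces -7 → [-10, -6]
-18 → replaces -10 → [-18, -6]
-18 → already a tail → [-18, -6]
-10 → replaces -6 → [-18, -10]
-15 → replaces -10 → [-18, -15]
-8 → extends → [-18, -15, -8]
-9 → replaces -8 → [-18, -15, -9]
-8 → extends → [-18, -15, -9, -8]
-7 → extends → [-18, -15, -9, -8, -7]
Five tails, so the longest strictly decreasing subsequence of the original has length 5.

5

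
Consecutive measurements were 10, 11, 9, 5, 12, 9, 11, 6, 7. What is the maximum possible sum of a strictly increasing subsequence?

33

Let S[i] be the best sum of a strictly increasing subsequence ending at i:
i:      1  2  3  4  5  6  7  8  9
a[i]:  10 11  9  5 12  9 11  6  7
S:     10 21  9  5 33 14 25 11 18
Maximum is 33 (e.g. 10 + 11 + 12).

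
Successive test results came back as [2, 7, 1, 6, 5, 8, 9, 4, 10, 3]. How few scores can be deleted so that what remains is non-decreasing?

Fewest deletions = n − (longest non-decreasing subsequence).
i:      1  2  3  4  5  6  7  8  9 10
a[i]:   2  7  1  6  5  8  9  4 10  3
dp:     1  2  1  2  2  3  4  2  5  2
max dp = 5, so deletions = 10 − 5 = 5.

5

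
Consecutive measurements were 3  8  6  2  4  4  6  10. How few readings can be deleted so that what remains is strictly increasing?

4

Fewest deletions = n − (longest strictly increasing subsequence).
Patience tails:
3 → extends → [3]
8 → extends → [3, 8]
6 → replaces 8 → [3, 6]
2 → replaces 3 → [2, 6]
4 → replaces 6 → [2, 4]
4 → already a tail → [2, 4]
6 → extends → [2, 4, 6]
10 → extends → [2, 4, 6, 10]
Longest strictly increasing subsequence has length 4, so deletions = 8 − 4 = 4.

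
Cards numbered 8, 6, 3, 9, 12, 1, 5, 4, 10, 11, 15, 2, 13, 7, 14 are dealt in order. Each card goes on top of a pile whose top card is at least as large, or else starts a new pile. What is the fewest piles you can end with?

6

The minimum number of non-increasing subsequences covering a sequence equals the length of its longest strictly increasing subsequence.
LIS length is 6 (e.g. 8, 9, 10, 11, 13, 14), so 6 piles are needed.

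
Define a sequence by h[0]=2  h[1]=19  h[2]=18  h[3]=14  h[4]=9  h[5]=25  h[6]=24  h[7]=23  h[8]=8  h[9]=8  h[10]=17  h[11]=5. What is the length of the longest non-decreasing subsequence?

4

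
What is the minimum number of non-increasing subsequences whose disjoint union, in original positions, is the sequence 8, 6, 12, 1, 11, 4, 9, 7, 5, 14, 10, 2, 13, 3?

The minimum number of non-increasing subsequences covering a sequence equals the length of its longest strictly increasing subsequence.
LIS length is 5 (e.g. 1, 4, 9, 10, 13), so 5 piles are needed.

5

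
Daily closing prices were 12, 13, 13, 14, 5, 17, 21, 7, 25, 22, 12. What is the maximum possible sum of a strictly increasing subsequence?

102

Let S[i] be the best sum of a strictly increasing subsequence ending at i:
i:       1   2   3   4   5   6   7   8   9  10  11
a[i]:   12  13  13  14   5  17  21   7  25  22  12
S:      12  25  25  39   5  56  77  12 102  99  24
Maximum is 102 (e.g. 12 + 13 + 14 + 17 + 21 + 25).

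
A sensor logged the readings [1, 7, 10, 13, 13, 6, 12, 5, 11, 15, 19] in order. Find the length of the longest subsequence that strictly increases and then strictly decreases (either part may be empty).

inc[i] = longest strictly increasing subsequence ending at i; dec[i] = longest strictly decreasing subsequence starting at i:
i:      1  2  3  4  5  6  7  8  9 10 11
a[i]:   1  7 10 13 13  6 12  5 11 15 19
inc:    1  2  3  4  4  2  4  2  4  5  6
dec:    1  3  3  3  3  2  2  1  1  1  1
Best peak at i=4 (value 13): inc=4, dec=3, length 4+3−1 = 6.

6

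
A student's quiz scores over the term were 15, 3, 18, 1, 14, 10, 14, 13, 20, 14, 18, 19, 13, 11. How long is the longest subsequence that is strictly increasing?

6

Track the smallest tail for each achievable length (strict):
15 → extends → [15]
3 → replaces 15 → [3]
18 → extends → [3, 18]
1 → replaces 3 → [1, 18]
14 → replaces 18 → [1, 14]
10 → replaces 14 → [1, 10]
14 → extends → [1, 10, 14]
13 → replaces 14 → [1, 10, 13]
20 → extends → [1, 10, 13, 20]
14 → replaces 20 → [1, 10, 13, 14]
18 → extends → [1, 10, 13, 14, 18]
19 → extends → [1, 10, 13, 14, 18, 19]
13 → already a tail → [1, 10, 13, 14, 18, 19]
11 → replaces 13 → [1, 10, 11, 14, 18, 19]
Six tails, so the longest strictly increasing subsequence has length 6 (e.g. 3, 10, 13, 14, 18, 19).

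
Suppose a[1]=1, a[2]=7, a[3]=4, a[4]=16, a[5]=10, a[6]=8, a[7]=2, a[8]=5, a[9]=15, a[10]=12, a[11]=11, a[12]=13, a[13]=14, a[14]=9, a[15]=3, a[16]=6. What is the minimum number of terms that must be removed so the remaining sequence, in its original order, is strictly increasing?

Fewest deletions = n − (longest strictly increasing subsequence).
Patience tails:
1 → extends → [1]
7 → extends → [1, 7]
4 → replaces 7 → [1, 4]
16 → extends → [1, 4, 16]
10 → replaces 16 → [1, 4, 10]
8 → replaces 10 → [1, 4, 8]
2 → replaces 4 → [1, 2, 8]
5 → replaces 8 → [1, 2, 5]
15 → extends → [1, 2, 5, 15]
12 → replaces 15 → [1, 2, 5, 12]
11 → replaces 12 → [1, 2, 5, 11]
13 → extends → [1, 2, 5, 11, 13]
14 → extends → [1, 2, 5, 11, 13, 14]
9 → replaces 11 → [1, 2, 5, 9, 13, 14]
3 → replaces 5 → [1, 2, 3, 9, 13, 14]
6 → replaces 9 → [1, 2, 3, 6, 13, 14]
Longest strictly increasing subsequence has length 6, so deletions = 16 − 6 = 10.

10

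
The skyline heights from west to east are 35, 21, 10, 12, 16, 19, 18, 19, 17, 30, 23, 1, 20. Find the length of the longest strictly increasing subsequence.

6

Track the smallest tail for each achievable length (strict):
35 → extends → [35]
21 → replaces 35 → [21]
10 → replaces 21 → [10]
12 → extends → [10, 12]
16 → extends → [10, 12, 16]
19 → extends → [10, 12, 16, 19]
18 → replaces 19 → [10, 12, 16, 18]
19 → extends → [10, 12, 16, 18, 19]
17 → replaces 18 → [10, 12, 16, 17, 19]
30 → extends → [10, 12, 16, 17, 19, 30]
23 → replaces 30 → [10, 12, 16, 17, 19, 23]
1 → replaces 10 → [1, 12, 16, 17, 19, 23]
20 → replaces 23 → [1, 12, 16, 17, 19, 20]
Six tails, so the longest strictly increasing subsequence has length 6 (e.g. 10, 12, 16, 18, 19, 30).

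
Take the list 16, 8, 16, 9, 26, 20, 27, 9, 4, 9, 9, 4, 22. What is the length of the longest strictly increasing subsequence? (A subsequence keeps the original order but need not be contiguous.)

Track the smallest tail for each achievable length (strict):
16 → extends → [16]
8 → replaces 16 → [8]
16 → extends → [8, 16]
9 → replaces 16 → [8, 9]
26 → extends → [8, 9, 26]
20 → replaces 26 → [8, 9, 20]
27 → extends → [8, 9, 20, 27]
9 → already a tail → [8, 9, 20, 27]
4 → replaces 8 → [4, 9, 20, 27]
9 → already a tail → [4, 9, 20, 27]
9 → already a tail → [4, 9, 20, 27]
4 → already a tail → [4, 9, 20, 27]
22 → replaces 27 → [4, 9, 20, 22]
Four tails, so the longest strictly increasing subsequence has length 4 (e.g. 8, 16, 26, 27).

4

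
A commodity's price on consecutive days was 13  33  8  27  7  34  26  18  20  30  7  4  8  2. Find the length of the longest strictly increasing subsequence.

Track the smallest tail for each achievable length (strict):
13 → extends → [13]
33 → extends → [13, 33]
8 → replaces 13 → [8, 33]
27 → replaces 33 → [8, 27]
7 → replaces 8 → [7, 27]
34 → extends → [7, 27, 34]
26 → replaces 27 → [7, 26, 34]
18 → replaces 26 → [7, 18, 34]
20 → replaces 34 → [7, 18, 20]
30 → extends → [7, 18, 20, 30]
7 → already a tail → [7, 18, 20, 30]
4 → replaces 7 → [4, 18, 20, 30]
8 → replaces 18 → [4, 8, 20, 30]
2 → replaces 4 → [2, 8, 20, 30]
Four tails, so the longest strictly increasing subsequence has length 4 (e.g. 13, 18, 20, 30).

4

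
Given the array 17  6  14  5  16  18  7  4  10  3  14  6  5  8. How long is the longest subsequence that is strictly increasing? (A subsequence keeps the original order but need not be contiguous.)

4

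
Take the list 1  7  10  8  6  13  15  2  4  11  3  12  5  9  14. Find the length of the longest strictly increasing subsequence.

6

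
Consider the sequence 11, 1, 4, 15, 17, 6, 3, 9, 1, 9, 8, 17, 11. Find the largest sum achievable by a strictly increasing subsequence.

Let S[i] be the best sum of a strictly increasing subsequence ending at i:
i:      1  2  3  4  5  6  7  8  9 10 11 12 13
a[i]:  11  1  4 15 17  6  3  9  1  9  8 17 11
S:     11  1  5 26 43 11  4 20  1 20 19 43 31
Maximum is 43 (e.g. 11 + 15 + 17).

43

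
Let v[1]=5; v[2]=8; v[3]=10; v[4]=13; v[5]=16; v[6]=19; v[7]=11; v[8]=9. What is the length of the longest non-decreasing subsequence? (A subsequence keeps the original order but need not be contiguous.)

6

Track the smallest tail for each achievable length (allowing ties):
5 → extends → [5]
8 → extends → [5, 8]
10 → extends → [5, 8, 10]
13 → extends → [5, 8, 10, 13]
16 → extends → [5, 8, 10, 13, 16]
19 → extends → [5, 8, 10, 13, 16, 19]
11 → replaces 13 → [5, 8, 10, 11, 16, 19]
9 → replaces 10 → [5, 8, 9, 11, 16, 19]
Six tails, so the longest non-decreasing subsequence has length 6 (e.g. 5, 8, 10, 13, 16, 19).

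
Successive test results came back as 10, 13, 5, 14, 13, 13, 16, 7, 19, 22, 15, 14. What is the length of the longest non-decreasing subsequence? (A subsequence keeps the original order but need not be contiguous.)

7

Track the smallest tail for each achievable length (allowing ties):
10 → extends → [10]
13 → extends → [10, 13]
5 → replaces 10 → [5, 13]
14 → extends → [5, 13, 14]
13 → replaces 14 → [5, 13, 13]
13 → extends → [5, 13, 13, 13]
16 → extends → [5, 13, 13, 13, 16]
7 → replaces 13 → [5, 7, 13, 13, 16]
19 → extends → [5, 7, 13, 13, 16, 19]
22 → extends → [5, 7, 13, 13, 16, 19, 22]
15 → replaces 16 → [5, 7, 13, 13, 15, 19, 22]
14 → replaces 15 → [5, 7, 13, 13, 14, 19, 22]
Seven tails, so the longest non-decreasing subsequence has length 7 (e.g. 10, 13, 13, 13, 16, 19, 22).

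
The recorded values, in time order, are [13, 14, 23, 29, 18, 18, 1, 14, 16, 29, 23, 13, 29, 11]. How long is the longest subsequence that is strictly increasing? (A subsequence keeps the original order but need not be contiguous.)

5

Let dp[i] be the length of the longest such subsequence ending at index i:
i:      1  2  3  4  5  6  7  8  9 10 11 12 13 14
a[i]:  13 14 23 29 18 18  1 14 16 29 23 13 29 11
dp:     1  2  3  4  3  3  1  2  3  4  4  2  5  2
Maximum dp value is 5.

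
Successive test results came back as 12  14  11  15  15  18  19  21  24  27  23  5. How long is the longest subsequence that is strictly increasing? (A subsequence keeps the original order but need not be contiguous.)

8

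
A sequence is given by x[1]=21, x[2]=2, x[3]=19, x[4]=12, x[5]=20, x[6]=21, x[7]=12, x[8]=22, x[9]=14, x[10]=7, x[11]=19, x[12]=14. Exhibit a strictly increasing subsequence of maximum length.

Patience tails give the LIS length; then backtrack through the dp parents:
21 → extends → [21]
2 → replaces 21 → [2]
19 → extends → [2, 19]
12 → replaces 19 → [2, 12]
20 → extends → [2, 12, 20]
21 → extends → [2, 12, 20, 21]
12 → already a tail → [2, 12, 20, 21]
22 → extends → [2, 12, 20, 21, 22]
14 → replaces 20 → [2, 12, 14, 21, 22]
7 → replaces 12 → [2, 7, 14, 21, 22]
19 → replaces 21 → [2, 7, 14, 19, 22]
14 → already a tail → [2, 7, 14, 19, 22]
Length 5; one witness is 2, 19, 20, 21, 22.

2, 19, 20, 21, 22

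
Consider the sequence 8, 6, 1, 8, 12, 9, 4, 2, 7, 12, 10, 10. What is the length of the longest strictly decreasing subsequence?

4

Let dp[i] be the longest strictly decreasing subsequence ending at i:
i:      1  2  3  4  5  6  7  8  9 10 11 12
a[i]:   8  6  1  8 12  9  4  2  7 12 10 10
dp:     1  2  3  1  1  2  3  4  3  1  2  2
Maximum is 4.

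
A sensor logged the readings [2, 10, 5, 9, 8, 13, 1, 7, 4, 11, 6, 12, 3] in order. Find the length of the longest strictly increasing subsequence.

5

Let dp[i] be the length of the longest such subsequence ending at index i:
i:      1  2  3  4  5  6  7  8  9 10 11 12 13
a[i]:   2 10  5  9  8 13  1  7  4 11  6 12  3
dp:     1  2  2  3  3  4  1  3  2  4  3  5  2
Maximum dp value is 5.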